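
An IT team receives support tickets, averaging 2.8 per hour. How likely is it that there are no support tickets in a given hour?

With mean μ = 2.8 per hour,
P(N = 0) = e^(−μ) μ^0/0! = e^(−2.8) · 2.8^0/1 ≈ 0.0608.

0.0608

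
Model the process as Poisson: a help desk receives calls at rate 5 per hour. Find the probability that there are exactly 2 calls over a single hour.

0.0842

With mean μ = 5 per hour,
P(N = 2) = e^(−μ) μ^2/2! = e^(−5) · 5^2/2 ≈ 0.0842.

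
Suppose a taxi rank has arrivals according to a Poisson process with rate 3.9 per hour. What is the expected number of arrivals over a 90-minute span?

E[N] = λt = 3.9 × 1.5 = 5.85 (a 90-minute span = 1.5 hours).

5.85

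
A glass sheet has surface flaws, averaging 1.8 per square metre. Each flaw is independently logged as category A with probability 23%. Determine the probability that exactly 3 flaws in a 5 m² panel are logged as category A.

0.1865

Thinning: the flaws that are logged as category A themselves form a Poisson process with rate 0.23 × 1.8 = 0.414 per square metre.
Over the interval, μ = 0.414 × 5 = 2.07 (a 5 m² panel = 5 square metres).
P(N = 3) = e^(−2.07) · 2.07^3/3! ≈ 0.1865.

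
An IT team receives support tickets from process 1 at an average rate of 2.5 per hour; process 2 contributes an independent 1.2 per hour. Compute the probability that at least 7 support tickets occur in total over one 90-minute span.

0.3218

Independent Poisson processes superpose: combined rate λ = 2.5 + 1.2 = 3.7 per hour.
Over the interval, μ = 3.7 × 1.5 = 5.55 (a 90-minute span = 1.5 hours).
P(N ≥ 7) = 1 − P(N ≤ 6) ≈ 0.3218.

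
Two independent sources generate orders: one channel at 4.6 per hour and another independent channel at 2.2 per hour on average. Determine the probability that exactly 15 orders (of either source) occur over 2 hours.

Independent Poisson processes superpose: combined rate λ = 4.6 + 2.2 = 6.8 per hour.
Over the interval, μ = 6.8 × 2 = 13.6 (2 hours).
P(N = 15) = e^(−13.6) · 13.6^15/15! ≈ 0.0955.

0.0955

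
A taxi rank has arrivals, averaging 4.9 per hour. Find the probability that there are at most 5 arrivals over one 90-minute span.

Over the interval, μ = 4.9 × 1.5 = 7.35 (a 90-minute span = 1.5 hours).
P(N ≤ 5) = Σ_{j=0}^{5} e^(−μ) μ^j/j! ≈ 0.2583.

0.2583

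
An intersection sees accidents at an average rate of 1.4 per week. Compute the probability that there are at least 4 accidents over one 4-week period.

0.8094

Over the interval, μ = 1.4 × 4 = 5.6 (a 4-week period = 4 weeks).
P(N ≥ 4) = 1 − P(N ≤ 3) = 1 − Σ_{j=0}^{3} e^(−μ) μ^j/j! ≈ 0.8094.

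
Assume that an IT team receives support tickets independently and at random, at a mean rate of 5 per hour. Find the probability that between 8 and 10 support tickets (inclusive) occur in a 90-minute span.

Over the interval, μ = 5 × 1.5 = 7.5 (a 90-minute span = 1.5 hours).
P(8 ≤ N ≤ 10) = Σ_{j=8}^{10} e^(−7.5) · 7.5^j/j! ≈ 0.3376.

0.3376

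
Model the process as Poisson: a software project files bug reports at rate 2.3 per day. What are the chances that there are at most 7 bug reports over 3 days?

Over the interval, μ = 2.3 × 3 = 6.9 (3 days).
P(N ≤ 7) = Σ_{j=0}^{7} e^(−μ) μ^j/j! ≈ 0.6136.

0.6136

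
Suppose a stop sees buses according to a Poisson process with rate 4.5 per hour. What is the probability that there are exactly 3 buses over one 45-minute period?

0.2192

Over the interval, μ = 4.5 × 0.75 = 3.375 (a 45-minute period = 0.75 hours).
P(N = 3) = e^(−μ) μ^3/3! = e^(−3.375) · 3.375^3/6 ≈ 0.2192.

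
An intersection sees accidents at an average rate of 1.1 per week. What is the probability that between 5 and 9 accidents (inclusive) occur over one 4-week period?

0.4339

Over the interval, μ = 1.1 × 4 = 4.4 (a 4-week period = 4 weeks).
P(5 ≤ N ≤ 9) = Σ_{j=5}^{9} e^(−4.4) · 4.4^j/j! ≈ 0.4339.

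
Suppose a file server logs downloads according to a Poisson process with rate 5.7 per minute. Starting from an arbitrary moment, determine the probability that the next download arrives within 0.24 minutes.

Inter-arrival times are exponential with rate λ = 5.7 per minute.
P(T ≤ 0.24) = 1 − e^(−λt) = 1 − e^(−5.7 × 0.24) = 1 − e^(−1.368) ≈ 0.7454.

0.7454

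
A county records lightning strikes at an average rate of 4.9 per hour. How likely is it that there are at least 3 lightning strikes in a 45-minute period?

Over the interval, μ = 4.9 × 0.75 = 3.675 (a 45-minute period = 0.75 hours).
P(N ≥ 3) = 1 − P(N ≤ 2) = 1 − Σ_{j=0}^{2} e^(−μ) μ^j/j! ≈ 0.7103.

0.7103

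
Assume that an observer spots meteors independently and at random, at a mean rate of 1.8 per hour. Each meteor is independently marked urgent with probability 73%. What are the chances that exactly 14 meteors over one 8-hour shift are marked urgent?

0.0628

Thinning: the meteors that are marked urgent themselves form a Poisson process with rate 0.73 × 1.8 = 1.314 per hour.
Over the interval, μ = 1.314 × 8 = 10.512 (an 8-hour shift = 8 hours).
P(N = 14) = e^(−10.512) · 10.512^14/14! ≈ 0.0628.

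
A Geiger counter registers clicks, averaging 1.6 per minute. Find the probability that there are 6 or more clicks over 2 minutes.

0.1054

Over the interval, μ = 1.6 × 2 = 3.2 (2 minutes).
P(N ≥ 6) = 1 − P(N ≤ 5) = 1 − Σ_{j=0}^{5} e^(−μ) μ^j/j! ≈ 0.1054.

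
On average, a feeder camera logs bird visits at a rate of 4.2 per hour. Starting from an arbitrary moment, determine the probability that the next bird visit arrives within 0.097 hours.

Inter-arrival times are exponential with rate λ = 4.2 per hour.
P(T ≤ 0.097) = 1 − e^(−λt) = 1 − e^(−4.2 × 0.097) = 1 − e^(−0.4074) ≈ 0.3346.

0.3346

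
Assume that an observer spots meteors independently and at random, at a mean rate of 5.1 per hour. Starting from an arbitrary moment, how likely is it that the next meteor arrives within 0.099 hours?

Inter-arrival times are exponential with rate λ = 5.1 per hour.
P(T ≤ 0.099) = 1 − e^(−λt) = 1 − e^(−5.1 × 0.099) = 1 − e^(−0.5049) ≈ 0.3964.

0.3964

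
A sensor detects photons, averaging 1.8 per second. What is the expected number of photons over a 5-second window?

9

E[N] = λt = 1.8 × 5 = 9 (a 5-second window = 5 seconds).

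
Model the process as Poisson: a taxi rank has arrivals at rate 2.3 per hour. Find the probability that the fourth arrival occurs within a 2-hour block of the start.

Over the interval, μ = 2.3 × 2 = 4.6 (a 2-hour block = 2 hours).
The fourth arrival falls in the interval iff at least 4 events occur there: P(S_4 ≤ t) = P(N ≥ 4) = 1 − P(N ≤ 3) ≈ 0.6743.

0.6743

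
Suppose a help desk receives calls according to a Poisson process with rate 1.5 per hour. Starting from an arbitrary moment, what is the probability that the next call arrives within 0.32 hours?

0.3812

Inter-arrival times are exponential with rate λ = 1.5 per hour.
P(T ≤ 0.32) = 1 − e^(−λt) = 1 − e^(−1.5 × 0.32) = 1 − e^(−0.48) ≈ 0.3812.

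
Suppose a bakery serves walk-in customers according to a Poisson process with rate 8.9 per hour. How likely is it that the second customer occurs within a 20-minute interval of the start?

0.7958

Over the interval, μ = 8.9 × 1/3 ≈ 2.96667 (a 20-minute interval = 1/3 hours).
The second arrival falls in the interval iff at least 2 events occur there: P(S_2 ≤ t) = P(N ≥ 2) = 1 − P(N ≤ 1) ≈ 0.7958.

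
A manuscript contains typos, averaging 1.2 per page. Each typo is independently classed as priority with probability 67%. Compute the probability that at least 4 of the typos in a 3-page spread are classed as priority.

Thinning: the typos that are classed as priority themselves form a Poisson process with rate 0.67 × 1.2 = 0.804 per page.
Over the interval, μ = 0.804 × 3 = 2.412 (a 3-page spread = 3 pages).
P(N ≥ 4) = 1 − P(N ≤ 3) ≈ 0.2238.

0.2238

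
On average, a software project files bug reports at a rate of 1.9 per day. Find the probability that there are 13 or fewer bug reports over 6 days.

Over the interval, μ = 1.9 × 6 = 11.4 (6 days).
P(N ≤ 13) = Σ_{j=0}^{13} e^(−μ) μ^j/j! ≈ 0.7430.

0.7430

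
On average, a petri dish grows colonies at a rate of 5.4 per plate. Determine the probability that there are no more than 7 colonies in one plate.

With mean μ = 5.4 per plate,
P(N ≤ 7) = Σ_{j=0}^{7} e^(−μ) μ^j/j! ≈ 0.8217.

0.8217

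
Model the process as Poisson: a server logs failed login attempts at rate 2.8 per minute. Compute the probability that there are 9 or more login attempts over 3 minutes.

Over the interval, μ = 2.8 × 3 = 8.4 (3 minutes).
P(N ≥ 9) = 1 − P(N ≤ 8) = 1 − Σ_{j=0}^{8} e^(−μ) μ^j/j! ≈ 0.4631.

0.4631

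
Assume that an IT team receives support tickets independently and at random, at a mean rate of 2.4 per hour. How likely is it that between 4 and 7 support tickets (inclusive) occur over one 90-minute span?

Over the interval, μ = 2.4 × 1.5 = 3.6 (a 90-minute span = 1.5 hours).
P(4 ≤ N ≤ 7) = Σ_{j=4}^{7} e^(−3.6) · 3.6^j/j! ≈ 0.4540.

0.4540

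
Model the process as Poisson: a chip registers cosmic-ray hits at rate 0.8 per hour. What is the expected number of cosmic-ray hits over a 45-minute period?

0.6

E[N] = λt = 0.8 × 0.75 = 0.6 (a 45-minute period = 0.75 hours).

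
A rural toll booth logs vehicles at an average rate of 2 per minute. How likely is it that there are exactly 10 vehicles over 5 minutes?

0.1251

Over the interval, μ = 2 × 5 = 10 (5 minutes).
P(N = 10) = e^(−μ) μ^10/10! = e^(−10) · 10^10/3628800 ≈ 0.1251.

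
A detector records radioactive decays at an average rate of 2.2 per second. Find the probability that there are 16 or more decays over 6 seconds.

0.2544

Over the interval, μ = 2.2 × 6 = 13.2 (6 seconds).
P(N ≥ 16) = 1 − P(N ≤ 15) = 1 − Σ_{j=0}^{15} e^(−μ) μ^j/j! ≈ 0.2544.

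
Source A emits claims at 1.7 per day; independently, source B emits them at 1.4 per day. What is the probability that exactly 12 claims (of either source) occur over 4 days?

Independent Poisson processes superpose: combined rate λ = 1.7 + 1.4 = 3.1 per day.
Over the interval, μ = 3.1 × 4 = 12.4 (4 days).
P(N = 12) = e^(−12.4) · 12.4^12/12! ≈ 0.1136.

0.1136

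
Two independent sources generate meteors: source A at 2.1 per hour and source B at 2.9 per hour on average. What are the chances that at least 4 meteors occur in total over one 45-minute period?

Independent Poisson processes superpose: combined rate λ = 2.1 + 2.9 = 5 per hour.
Over the interval, μ = 5 × 0.75 = 3.75 (a 45-minute period = 0.75 hours).
P(N ≥ 4) = 1 − P(N ≤ 3) ≈ 0.5162.

0.5162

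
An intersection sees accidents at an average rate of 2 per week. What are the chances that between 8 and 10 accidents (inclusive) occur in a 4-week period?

0.3629

Over the interval, μ = 2 × 4 = 8 (a 4-week period = 4 weeks).
P(8 ≤ N ≤ 10) = Σ_{j=8}^{10} e^(−8) · 8^j/j! ≈ 0.3629.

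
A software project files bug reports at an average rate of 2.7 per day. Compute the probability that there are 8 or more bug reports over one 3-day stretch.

Over the interval, μ = 2.7 × 3 = 8.1 (a 3-day stretch = 3 days).
P(N ≥ 8) = 1 − P(N ≤ 7) = 1 − Σ_{j=0}^{7} e^(−μ) μ^j/j! ≈ 0.5609.

0.5609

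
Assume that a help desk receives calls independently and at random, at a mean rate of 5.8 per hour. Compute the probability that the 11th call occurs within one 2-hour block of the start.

0.6095

Over the interval, μ = 5.8 × 2 = 11.6 (a 2-hour block = 2 hours).
The 11th arrival falls in the interval iff at least 11 events occur there: P(S_11 ≤ t) = P(N ≥ 11) = 1 − P(N ≤ 10) ≈ 0.6095.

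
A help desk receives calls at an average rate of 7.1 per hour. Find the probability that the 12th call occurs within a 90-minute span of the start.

Over the interval, μ = 7.1 × 1.5 = 10.65 (a 90-minute span = 1.5 hours).
The 12th arrival falls in the interval iff at least 12 events occur there: P(S_12 ≤ t) = P(N ≥ 12) = 1 − P(N ≤ 11) ≈ 0.3790.

0.3790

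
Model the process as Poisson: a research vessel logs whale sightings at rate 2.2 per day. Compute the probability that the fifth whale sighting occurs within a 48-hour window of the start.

Over the interval, μ = 2.2 × 2 = 4.4 (a 48-hour window = 2 days).
The fifth arrival falls in the interval iff at least 5 events occur there: P(S_5 ≤ t) = P(N ≥ 5) = 1 − P(N ≤ 4) ≈ 0.4488.

0.4488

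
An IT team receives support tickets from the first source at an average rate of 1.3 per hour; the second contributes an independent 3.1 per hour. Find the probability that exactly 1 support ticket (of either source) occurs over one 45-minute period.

Independent Poisson processes superpose: combined rate λ = 1.3 + 3.1 = 4.4 per hour.
Over the interval, μ = 4.4 × 0.75 = 3.3 (a 45-minute period = 0.75 hours).
P(N = 1) = e^(−3.3) · 3.3^1/1! ≈ 0.1217.

0.1217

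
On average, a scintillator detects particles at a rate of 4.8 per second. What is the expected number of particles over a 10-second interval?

48

E[N] = λt = 4.8 × 10 = 48 (a 10-second interval = 10 seconds).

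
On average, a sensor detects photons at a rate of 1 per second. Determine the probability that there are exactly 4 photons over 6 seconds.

Over the interval, μ = 1 × 6 = 6 (6 seconds).
P(N = 4) = e^(−μ) μ^4/4! = e^(−6) · 6^4/24 ≈ 0.1339.

0.1339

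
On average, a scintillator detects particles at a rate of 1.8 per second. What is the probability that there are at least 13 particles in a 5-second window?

Over the interval, μ = 1.8 × 5 = 9 (a 5-second window = 5 seconds).
P(N ≥ 13) = 1 − P(N ≤ 12) = 1 − Σ_{j=0}^{12} e^(−μ) μ^j/j! ≈ 0.1242.

0.1242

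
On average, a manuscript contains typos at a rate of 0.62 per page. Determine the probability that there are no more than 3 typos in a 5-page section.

0.6248

Over the interval, μ = 0.62 × 5 = 3.1 (a 5-page section = 5 pages).
P(N ≤ 3) = Σ_{j=0}^{3} e^(−μ) μ^j/j! ≈ 0.6248.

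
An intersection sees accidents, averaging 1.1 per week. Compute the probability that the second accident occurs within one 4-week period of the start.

0.9337

Over the interval, μ = 1.1 × 4 = 4.4 (a 4-week period = 4 weeks).
The second arrival falls in the interval iff at least 2 events occur there: P(S_2 ≤ t) = P(N ≥ 2) = 1 − P(N ≤ 1) ≈ 0.9337.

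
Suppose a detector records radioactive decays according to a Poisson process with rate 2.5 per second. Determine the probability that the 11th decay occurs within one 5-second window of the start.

Over the interval, μ = 2.5 × 5 = 12.5 (a 5-second window = 5 seconds).
The 11th arrival falls in the interval iff at least 11 events occur there: P(S_11 ≤ t) = P(N ≥ 11) = 1 − P(N ≤ 10) ≈ 0.7029.

0.7029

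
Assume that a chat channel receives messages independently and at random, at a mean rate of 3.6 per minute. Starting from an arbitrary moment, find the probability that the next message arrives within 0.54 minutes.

0.8569

Inter-arrival times are exponential with rate λ = 3.6 per minute.
P(T ≤ 0.54) = 1 − e^(−λt) = 1 − e^(−3.6 × 0.54) = 1 − e^(−1.944) ≈ 0.8569.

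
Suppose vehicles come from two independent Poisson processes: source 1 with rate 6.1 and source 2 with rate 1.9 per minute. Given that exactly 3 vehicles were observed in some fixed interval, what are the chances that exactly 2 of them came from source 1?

Given the total, each event is independently from source 1 with probability p = λ_1/(λ_1+λ_2) = 6.1/8 = 0.7625.
So K ~ Binomial(3, 6.1/8): P(K = 2) = C(3,2) · (6.1/8)^2 · (1.9/8)^1 ≈ 0.4143.

0.4143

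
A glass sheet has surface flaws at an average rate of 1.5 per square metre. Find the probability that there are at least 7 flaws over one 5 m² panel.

Over the interval, μ = 1.5 × 5 = 7.5 (a 5 m² panel = 5 square metres).
P(N ≥ 7) = 1 − P(N ≤ 6) = 1 − Σ_{j=0}^{6} e^(−μ) μ^j/j! ≈ 0.6218.

0.6218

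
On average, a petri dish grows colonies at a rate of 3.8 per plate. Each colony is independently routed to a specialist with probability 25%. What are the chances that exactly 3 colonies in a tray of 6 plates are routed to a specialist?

Thinning: the colonies that are routed to a specialist themselves form a Poisson process with rate 0.25 × 3.8 = 0.95 per plate.
Over the interval, μ = 0.95 × 6 = 5.7 (a tray of 6 plates = 6 plates).
P(N = 3) = e^(−5.7) · 5.7^3/3! ≈ 0.1033.

0.1033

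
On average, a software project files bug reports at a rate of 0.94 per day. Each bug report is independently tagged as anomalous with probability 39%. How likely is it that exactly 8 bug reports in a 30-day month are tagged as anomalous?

0.0888

Thinning: the bug reports that are tagged as anomalous themselves form a Poisson process with rate 0.39 × 0.94 = 0.3666 per day.
Over the interval, μ = 0.3666 × 30 = 10.998 (a 30-day month = 30 days).
P(N = 8) = e^(−10.998) · 10.998^8/8! ≈ 0.0888.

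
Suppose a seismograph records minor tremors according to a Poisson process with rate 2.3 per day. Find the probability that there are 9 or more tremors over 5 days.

0.8094

Over the interval, μ = 2.3 × 5 = 11.5 (5 days).
P(N ≥ 9) = 1 − P(N ≤ 8) = 1 − Σ_{j=0}^{8} e^(−μ) μ^j/j! ≈ 0.8094.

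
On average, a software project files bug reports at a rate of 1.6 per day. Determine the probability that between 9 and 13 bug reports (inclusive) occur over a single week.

Over the interval, μ = 1.6 × 7 = 11.2 (a week = 7 days).
P(9 ≤ N ≤ 13) = Σ_{j=9}^{13} e^(−11.2) · 11.2^j/j! ≈ 0.5477.

0.5477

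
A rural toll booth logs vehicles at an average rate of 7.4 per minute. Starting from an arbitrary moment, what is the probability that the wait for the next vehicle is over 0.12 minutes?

0.4115

The wait for the next event is exponential with rate λ = 7.4 per minute.
P(T > 0.12) = e^(−λt) = e^(−7.4 × 0.12) = e^(−0.888) ≈ 0.4115.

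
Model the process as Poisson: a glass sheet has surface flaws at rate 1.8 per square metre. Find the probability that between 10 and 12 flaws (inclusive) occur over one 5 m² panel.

0.2884

Over the interval, μ = 1.8 × 5 = 9 (a 5 m² panel = 5 square metres).
P(10 ≤ N ≤ 12) = Σ_{j=10}^{12} e^(−9) · 9^j/j! ≈ 0.2884.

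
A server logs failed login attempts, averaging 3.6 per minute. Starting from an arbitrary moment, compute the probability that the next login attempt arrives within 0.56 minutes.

0.8668

Inter-arrival times are exponential with rate λ = 3.6 per minute.
P(T ≤ 0.56) = 1 − e^(−λt) = 1 − e^(−3.6 × 0.56) = 1 − e^(−2.016) ≈ 0.8668.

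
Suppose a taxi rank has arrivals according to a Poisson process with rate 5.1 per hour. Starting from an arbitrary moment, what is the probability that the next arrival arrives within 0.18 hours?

Inter-arrival times are exponential with rate λ = 5.1 per hour.
P(T ≤ 0.18) = 1 − e^(−λt) = 1 − e^(−5.1 × 0.18) = 1 − e^(−0.918) ≈ 0.6007.

0.6007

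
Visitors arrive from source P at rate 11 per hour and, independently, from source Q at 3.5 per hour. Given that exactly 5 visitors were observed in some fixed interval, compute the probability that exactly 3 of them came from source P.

0.2544

Given the total, each event is independently from source P with probability p = λ_P/(λ_P+λ_Q) = 11/14.5 ≈ 0.7586.
So K ~ Binomial(5, 11/14.5): P(K = 3) = C(5,3) · (11/14.5)^3 · (3.5/14.5)^2 ≈ 0.2544.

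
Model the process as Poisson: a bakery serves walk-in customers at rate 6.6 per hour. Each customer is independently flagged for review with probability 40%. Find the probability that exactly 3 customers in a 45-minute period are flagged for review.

0.1786

Thinning: the customers that are flagged for review themselves form a Poisson process with rate 0.4 × 6.6 = 2.64 per hour.
Over the interval, μ = 2.64 × 0.75 = 1.98 (a 45-minute period = 0.75 hours).
P(N = 3) = e^(−1.98) · 1.98^3/3! ≈ 0.1786.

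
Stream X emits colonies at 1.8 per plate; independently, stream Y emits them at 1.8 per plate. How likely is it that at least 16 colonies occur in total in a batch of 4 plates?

0.3707

Independent Poisson processes superpose: combined rate λ = 1.8 + 1.8 = 3.6 per plate.
Over the interval, μ = 3.6 × 4 = 14.4 (a batch of 4 plates = 4 plates).
P(N ≥ 16) = 1 − P(N ≤ 15) ≈ 0.3707.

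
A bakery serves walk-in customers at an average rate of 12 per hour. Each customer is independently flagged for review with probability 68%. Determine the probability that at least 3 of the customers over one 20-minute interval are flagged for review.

Thinning: the customers that are flagged for review themselves form a Poisson process with rate 0.68 × 12 = 8.16 per hour.
Over the interval, μ = 8.16 × 1/3 = 2.72 (a 20-minute interval = 1/3 hours).
P(N ≥ 3) = 1 − P(N ≤ 2) ≈ 0.5113.

0.5113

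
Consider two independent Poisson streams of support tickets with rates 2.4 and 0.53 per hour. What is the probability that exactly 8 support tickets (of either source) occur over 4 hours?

0.0718

Independent Poisson processes superpose: combined rate λ = 2.4 + 0.53 = 2.93 per hour.
Over the interval, μ = 2.93 × 4 = 11.72 (4 hours).
P(N = 8) = e^(−11.72) · 11.72^8/8! ≈ 0.0718.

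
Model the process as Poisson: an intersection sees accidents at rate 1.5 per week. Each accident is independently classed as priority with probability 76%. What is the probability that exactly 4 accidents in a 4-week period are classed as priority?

Thinning: the accidents that are classed as priority themselves form a Poisson process with rate 0.76 × 1.5 = 1.14 per week.
Over the interval, μ = 1.14 × 4 = 4.56 (a 4-week period = 4 weeks).
P(N = 4) = e^(−4.56) · 4.56^4/4! ≈ 0.1885.

0.1885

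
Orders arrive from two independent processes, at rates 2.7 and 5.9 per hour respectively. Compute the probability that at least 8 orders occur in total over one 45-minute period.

0.3199

Independent Poisson processes superpose: combined rate λ = 2.7 + 5.9 = 8.6 per hour.
Over the interval, μ = 8.6 × 0.75 = 6.45 (a 45-minute period = 0.75 hours).
P(N ≥ 8) = 1 − P(N ≤ 7) ≈ 0.3199.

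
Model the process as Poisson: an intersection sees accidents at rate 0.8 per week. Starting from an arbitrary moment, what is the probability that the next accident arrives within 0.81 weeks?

0.4769

Inter-arrival times are exponential with rate λ = 0.8 per week.
P(T ≤ 0.81) = 1 − e^(−λt) = 1 − e^(−0.8 × 0.81) = 1 − e^(−0.648) ≈ 0.4769.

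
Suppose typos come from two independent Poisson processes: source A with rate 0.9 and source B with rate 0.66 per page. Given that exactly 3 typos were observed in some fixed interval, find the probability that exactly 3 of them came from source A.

Given the total, each event is independently from source A with probability p = λ_A/(λ_A+λ_B) = 0.9/1.56 ≈ 0.5769.
So K ~ Binomial(3, 0.9/1.56): P(K = 3) = C(3,3) · (0.9/1.56)^3 · (0.66/1.56)^0 ≈ 0.1920.

0.1920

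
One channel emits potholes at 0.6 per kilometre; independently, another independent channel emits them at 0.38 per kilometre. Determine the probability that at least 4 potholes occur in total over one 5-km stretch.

0.7207

Independent Poisson processes superpose: combined rate λ = 0.6 + 0.38 = 0.98 per kilometre.
Over the interval, μ = 0.98 × 5 = 4.9 (a 5-km stretch = 5 kilometres).
P(N ≥ 4) = 1 − P(N ≤ 3) ≈ 0.7207.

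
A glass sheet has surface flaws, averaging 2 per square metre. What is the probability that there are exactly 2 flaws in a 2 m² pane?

Over the interval, μ = 2 × 2 = 4 (a 2 m² pane = 2 square metres).
P(N = 2) = e^(−μ) μ^2/2! = e^(−4) · 4^2/2 ≈ 0.1465.

0.1465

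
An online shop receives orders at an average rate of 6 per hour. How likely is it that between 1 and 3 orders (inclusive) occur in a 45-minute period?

Over the interval, μ = 6 × 0.75 = 4.5 (a 45-minute period = 0.75 hours).
P(1 ≤ N ≤ 3) = Σ_{j=1}^{3} e^(−4.5) · 4.5^j/j! ≈ 0.3312.

0.3312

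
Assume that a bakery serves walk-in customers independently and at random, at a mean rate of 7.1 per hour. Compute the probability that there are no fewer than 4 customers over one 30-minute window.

0.4741

Over the interval, μ = 7.1 × 0.5 = 3.55 (a 30-minute window = 0.5 hours).
P(N ≥ 4) = 1 − P(N ≤ 3) = 1 − Σ_{j=0}^{3} e^(−μ) μ^j/j! ≈ 0.4741.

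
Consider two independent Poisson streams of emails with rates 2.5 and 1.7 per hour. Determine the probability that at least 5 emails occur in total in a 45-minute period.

Independent Poisson processes superpose: combined rate λ = 2.5 + 1.7 = 4.2 per hour.
Over the interval, μ = 4.2 × 0.75 = 3.15 (a 45-minute period = 0.75 hours).
P(N ≥ 5) = 1 − P(N ≤ 4) ≈ 0.2105.

0.2105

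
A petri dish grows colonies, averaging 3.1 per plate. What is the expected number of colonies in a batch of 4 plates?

E[N] = λt = 3.1 × 4 = 12.4 (a batch of 4 plates = 4 plates).

12.4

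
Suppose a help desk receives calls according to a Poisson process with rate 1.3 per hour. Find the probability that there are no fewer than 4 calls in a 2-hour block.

0.2640

Over the interval, μ = 1.3 × 2 = 2.6 (a 2-hour block = 2 hours).
P(N ≥ 4) = 1 − P(N ≤ 3) = 1 − Σ_{j=0}^{3} e^(−μ) μ^j/j! ≈ 0.2640.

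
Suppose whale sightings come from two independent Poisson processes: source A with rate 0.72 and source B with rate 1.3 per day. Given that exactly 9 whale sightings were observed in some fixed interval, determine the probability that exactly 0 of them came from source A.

0.0189

Given the total, each event is independently from source A with probability p = λ_A/(λ_A+λ_B) = 0.72/2.02 ≈ 0.3564.
So K ~ Binomial(9, 0.72/2.02): P(K = 0) = C(9,0) · (0.72/2.02)^0 · (1.3/2.02)^9 ≈ 0.0189.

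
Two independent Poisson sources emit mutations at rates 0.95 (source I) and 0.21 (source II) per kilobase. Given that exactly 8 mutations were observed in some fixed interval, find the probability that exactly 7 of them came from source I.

0.3579

Given the total, each event is independently from source I with probability p = λ_I/(λ_I+λ_II) = 0.95/1.16 ≈ 0.8190.
So K ~ Binomial(8, 0.95/1.16): P(K = 7) = C(8,7) · (0.95/1.16)^7 · (0.21/1.16)^1 ≈ 0.3579.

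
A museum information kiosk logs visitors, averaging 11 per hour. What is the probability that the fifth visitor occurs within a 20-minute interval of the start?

0.3064

Over the interval, μ = 11 × 1/3 ≈ 3.66667 (a 20-minute interval = 1/3 hours).
The fifth arrival falls in the interval iff at least 5 events occur there: P(S_5 ≤ t) = P(N ≥ 5) = 1 − P(N ≤ 4) ≈ 0.3064.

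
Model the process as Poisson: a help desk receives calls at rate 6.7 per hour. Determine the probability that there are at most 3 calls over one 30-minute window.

Over the interval, μ = 6.7 × 0.5 = 3.35 (a 30-minute window = 0.5 hours).
P(N ≤ 3) = Σ_{j=0}^{3} e^(−μ) μ^j/j! ≈ 0.5693.

0.5693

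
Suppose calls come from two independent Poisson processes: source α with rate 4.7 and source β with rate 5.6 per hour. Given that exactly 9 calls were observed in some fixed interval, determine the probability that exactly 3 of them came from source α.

0.2061

Given the total, each event is independently from source α with probability p = λ_α/(λ_α+λ_β) = 4.7/10.3 ≈ 0.4563.
So K ~ Binomial(9, 4.7/10.3): P(K = 3) = C(9,3) · (4.7/10.3)^3 · (5.6/10.3)^6 ≈ 0.2061.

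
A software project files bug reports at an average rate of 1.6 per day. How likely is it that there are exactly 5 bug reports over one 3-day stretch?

0.1747

Over the interval, μ = 1.6 × 3 = 4.8 (a 3-day stretch = 3 days).
P(N = 5) = e^(−μ) μ^5/5! = e^(−4.8) · 4.8^5/120 ≈ 0.1747.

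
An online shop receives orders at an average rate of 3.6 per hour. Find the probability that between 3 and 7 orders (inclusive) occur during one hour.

With mean μ = 3.6 per hour,
P(3 ≤ N ≤ 7) = Σ_{j=3}^{7} e^(−3.6) · 3.6^j/j! ≈ 0.6665.

0.6665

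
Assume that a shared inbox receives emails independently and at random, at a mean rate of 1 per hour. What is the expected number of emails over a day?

E[N] = λt = 1 × 24 = 24 (a day = 24 hours).

24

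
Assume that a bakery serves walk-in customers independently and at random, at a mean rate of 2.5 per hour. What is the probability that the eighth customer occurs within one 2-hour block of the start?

0.1334

Over the interval, μ = 2.5 × 2 = 5 (a 2-hour block = 2 hours).
The eighth arrival falls in the interval iff at least 8 events occur there: P(S_8 ≤ t) = P(N ≥ 8) = 1 − P(N ≤ 7) ≈ 0.1334.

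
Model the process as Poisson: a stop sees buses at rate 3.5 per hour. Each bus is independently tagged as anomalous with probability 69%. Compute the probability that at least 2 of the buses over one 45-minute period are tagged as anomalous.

Thinning: the buses that are tagged as anomalous themselves form a Poisson process with rate 0.69 × 3.5 = 2.415 per hour.
Over the interval, μ = 2.415 × 0.75 = 1.81125 (a 45-minute period = 0.75 hours).
P(N ≥ 2) = 1 − P(N ≤ 1) ≈ 0.5405.

0.5405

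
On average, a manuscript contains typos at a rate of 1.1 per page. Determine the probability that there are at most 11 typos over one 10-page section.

Over the interval, μ = 1.1 × 10 = 11 (a 10-page section = 10 pages).
P(N ≤ 11) = Σ_{j=0}^{11} e^(−μ) μ^j/j! ≈ 0.5793.

0.5793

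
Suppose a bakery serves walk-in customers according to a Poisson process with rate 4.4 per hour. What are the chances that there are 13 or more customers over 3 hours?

0.5587

Over the interval, μ = 4.4 × 3 = 13.2 (3 hours).
P(N ≥ 13) = 1 − P(N ≤ 12) = 1 − Σ_{j=0}^{12} e^(−μ) μ^j/j! ≈ 0.5587.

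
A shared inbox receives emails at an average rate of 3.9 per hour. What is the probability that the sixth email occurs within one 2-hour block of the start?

0.7897

Over the interval, μ = 3.9 × 2 = 7.8 (a 2-hour block = 2 hours).
The sixth arrival falls in the interval iff at least 6 events occur there: P(S_6 ≤ t) = P(N ≥ 6) = 1 − P(N ≤ 5) ≈ 0.7897.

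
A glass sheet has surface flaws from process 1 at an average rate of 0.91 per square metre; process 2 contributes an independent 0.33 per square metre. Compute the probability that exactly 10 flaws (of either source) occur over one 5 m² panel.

0.0469

Independent Poisson processes superpose: combined rate λ = 0.91 + 0.33 = 1.24 per square metre.
Over the interval, μ = 1.24 × 5 = 6.2 (a 5 m² panel = 5 square metres).
P(N = 10) = e^(−6.2) · 6.2^10/10! ≈ 0.0469.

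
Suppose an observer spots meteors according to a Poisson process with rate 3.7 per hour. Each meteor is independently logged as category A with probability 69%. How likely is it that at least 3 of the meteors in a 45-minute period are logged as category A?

Thinning: the meteors that are logged as category A themselves form a Poisson process with rate 0.69 × 3.7 = 2.553 per hour.
Over the interval, μ = 2.553 × 0.75 = 1.91475 (a 45-minute period = 0.75 hours).
P(N ≥ 3) = 1 − P(N ≤ 2) ≈ 0.3003.

0.3003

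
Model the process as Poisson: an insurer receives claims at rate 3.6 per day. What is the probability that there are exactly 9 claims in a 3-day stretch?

0.1124

Over the interval, μ = 3.6 × 3 = 10.8 (a 3-day stretch = 3 days).
P(N = 9) = e^(−μ) μ^9/9! = e^(−10.8) · 10.8^9/362880 ≈ 0.1124.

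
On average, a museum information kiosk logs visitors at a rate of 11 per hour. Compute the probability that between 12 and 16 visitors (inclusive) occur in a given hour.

With mean μ = 11 per hour,
P(12 ≤ N ≤ 16) = Σ_{j=12}^{16} e^(−11) · 11^j/j! ≈ 0.3648.

0.3648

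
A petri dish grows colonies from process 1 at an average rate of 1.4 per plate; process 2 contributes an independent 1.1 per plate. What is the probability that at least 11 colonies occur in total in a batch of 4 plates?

0.4170

Independent Poisson processes superpose: combined rate λ = 1.4 + 1.1 = 2.5 per plate.
Over the interval, μ = 2.5 × 4 = 10 (a batch of 4 plates = 4 plates).
P(N ≥ 11) = 1 − P(N ≤ 10) ≈ 0.4170.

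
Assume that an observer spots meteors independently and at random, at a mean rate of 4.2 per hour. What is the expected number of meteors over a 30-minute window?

2.1

E[N] = λt = 4.2 × 0.5 = 2.1 (a 30-minute window = 0.5 hours).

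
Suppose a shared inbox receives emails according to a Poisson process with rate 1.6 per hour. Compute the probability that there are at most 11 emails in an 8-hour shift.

0.3738

Over the interval, μ = 1.6 × 8 = 12.8 (an 8-hour shift = 8 hours).
P(N ≤ 11) = Σ_{j=0}^{11} e^(−μ) μ^j/j! ≈ 0.3738.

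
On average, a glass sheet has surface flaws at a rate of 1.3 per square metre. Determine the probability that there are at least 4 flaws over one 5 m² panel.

0.8882

Over the interval, μ = 1.3 × 5 = 6.5 (a 5 m² panel = 5 square metres).
P(N ≥ 4) = 1 − P(N ≤ 3) = 1 − Σ_{j=0}^{3} e^(−μ) μ^j/j! ≈ 0.8882.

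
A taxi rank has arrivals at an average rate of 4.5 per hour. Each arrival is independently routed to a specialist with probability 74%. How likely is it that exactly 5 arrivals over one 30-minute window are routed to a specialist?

0.0202

Thinning: the arrivals that are routed to a specialist themselves form a Poisson process with rate 0.74 × 4.5 = 3.33 per hour.
Over the interval, μ = 3.33 × 0.5 = 1.665 (a 30-minute window = 0.5 hours).
P(N = 5) = e^(−1.665) · 1.665^5/5! ≈ 0.0202.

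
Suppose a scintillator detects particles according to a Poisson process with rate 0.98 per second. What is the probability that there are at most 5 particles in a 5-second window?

0.6335

Over the interval, μ = 0.98 × 5 = 4.9 (a 5-second window = 5 seconds).
P(N ≤ 5) = Σ_{j=0}^{5} e^(−μ) μ^j/j! ≈ 0.6335.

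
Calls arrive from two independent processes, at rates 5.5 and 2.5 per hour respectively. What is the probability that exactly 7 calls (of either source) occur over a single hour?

Independent Poisson processes superpose: combined rate λ = 5.5 + 2.5 = 8 per hour.
So μ = 8.
P(N = 7) = e^(−8) · 8^7/7! ≈ 0.1396.

0.1396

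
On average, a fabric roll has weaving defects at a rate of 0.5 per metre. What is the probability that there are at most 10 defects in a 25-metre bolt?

Over the interval, μ = 0.5 × 25 = 12.5 (a 25-metre bolt = 25 metres).
P(N ≤ 10) = Σ_{j=0}^{10} e^(−μ) μ^j/j! ≈ 0.2971.

0.2971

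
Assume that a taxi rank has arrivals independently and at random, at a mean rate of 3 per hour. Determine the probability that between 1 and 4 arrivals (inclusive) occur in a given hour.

0.7655

With mean μ = 3 per hour,
P(1 ≤ N ≤ 4) = Σ_{j=1}^{4} e^(−3) · 3^j/j! ≈ 0.7655.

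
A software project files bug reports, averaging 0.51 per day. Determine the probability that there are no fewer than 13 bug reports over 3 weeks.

Over the interval, μ = 0.51 × 21 = 10.71 (3 weeks = 21 days).
P(N ≥ 13) = 1 − P(N ≤ 12) = 1 − Σ_{j=0}^{12} e^(−μ) μ^j/j! ≈ 0.2800.

0.2800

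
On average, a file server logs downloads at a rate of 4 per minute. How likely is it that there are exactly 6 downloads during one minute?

With mean μ = 4 per minute,
P(N = 6) = e^(−μ) μ^6/6! = e^(−4) · 4^6/720 ≈ 0.1042.

0.1042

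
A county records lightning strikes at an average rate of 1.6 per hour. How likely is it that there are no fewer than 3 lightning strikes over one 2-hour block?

Over the interval, μ = 1.6 × 2 = 3.2 (a 2-hour block = 2 hours).
P(N ≥ 3) = 1 − P(N ≤ 2) = 1 − Σ_{j=0}^{2} e^(−μ) μ^j/j! ≈ 0.6201.

0.6201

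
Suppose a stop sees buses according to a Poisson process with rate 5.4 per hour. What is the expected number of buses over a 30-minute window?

2.7

E[N] = λt = 5.4 × 0.5 = 2.7 (a 30-minute window = 0.5 hours).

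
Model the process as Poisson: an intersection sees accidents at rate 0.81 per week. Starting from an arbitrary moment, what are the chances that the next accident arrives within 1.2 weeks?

Inter-arrival times are exponential with rate λ = 0.81 per week.
P(T ≤ 1.2) = 1 − e^(−λt) = 1 − e^(−0.81 × 1.2) = 1 − e^(−0.972) ≈ 0.6217.

0.6217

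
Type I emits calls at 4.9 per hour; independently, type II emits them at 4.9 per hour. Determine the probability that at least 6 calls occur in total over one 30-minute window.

0.3665

Independent Poisson processes superpose: combined rate λ = 4.9 + 4.9 = 9.8 per hour.
Over the interval, μ = 9.8 × 0.5 = 4.9 (a 30-minute window = 0.5 hours).
P(N ≥ 6) = 1 − P(N ≤ 5) ≈ 0.3665.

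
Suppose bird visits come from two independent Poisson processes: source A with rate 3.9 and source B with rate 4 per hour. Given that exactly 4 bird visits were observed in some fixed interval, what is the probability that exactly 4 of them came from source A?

0.0594

Given the total, each event is independently from source A with probability p = λ_A/(λ_A+λ_B) = 3.9/7.9 ≈ 0.4937.
So K ~ Binomial(4, 3.9/7.9): P(K = 4) = C(4,4) · (3.9/7.9)^4 · (4/7.9)^0 ≈ 0.0594.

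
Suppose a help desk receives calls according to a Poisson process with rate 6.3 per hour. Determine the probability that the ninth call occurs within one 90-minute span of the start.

Over the interval, μ = 6.3 × 1.5 = 9.45 (a 90-minute span = 1.5 hours).
The ninth arrival falls in the interval iff at least 9 events occur there: P(S_9 ≤ t) = P(N ≥ 9) = 1 − P(N ≤ 8) ≈ 0.6020.

0.6020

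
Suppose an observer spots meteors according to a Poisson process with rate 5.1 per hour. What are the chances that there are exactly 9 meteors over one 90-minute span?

Over the interval, μ = 5.1 × 1.5 = 7.65 (a 90-minute span = 1.5 hours).
P(N = 9) = e^(−μ) μ^9/9! = e^(−7.65) · 7.65^9/362880 ≈ 0.1177.

0.1177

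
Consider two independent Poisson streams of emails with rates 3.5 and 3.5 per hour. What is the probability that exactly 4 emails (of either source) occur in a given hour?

0.0912

Independent Poisson processes superpose: combined rate λ = 3.5 + 3.5 = 7 per hour.
So μ = 7.
P(N = 4) = e^(−7) · 7^4/4! ≈ 0.0912.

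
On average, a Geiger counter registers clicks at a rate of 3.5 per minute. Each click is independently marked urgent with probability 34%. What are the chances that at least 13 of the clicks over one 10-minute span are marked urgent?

0.4126

Thinning: the clicks that are marked urgent themselves form a Poisson process with rate 0.34 × 3.5 = 1.19 per minute.
Over the interval, μ = 1.19 × 10 = 11.9 (a 10-minute span = 10 minutes).
P(N ≥ 13) = 1 − P(N ≤ 12) ≈ 0.4126.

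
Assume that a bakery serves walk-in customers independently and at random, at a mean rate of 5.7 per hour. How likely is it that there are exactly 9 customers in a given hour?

With mean μ = 5.7 per hour,
P(N = 9) = e^(−μ) μ^9/9! = e^(−5.7) · 5.7^9/362880 ≈ 0.0586.

0.0586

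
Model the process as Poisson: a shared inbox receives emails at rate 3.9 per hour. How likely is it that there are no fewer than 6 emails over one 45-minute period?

0.0765

Over the interval, μ = 3.9 × 0.75 = 2.925 (a 45-minute period = 0.75 hours).
P(N ≥ 6) = 1 − P(N ≤ 5) = 1 − Σ_{j=0}^{5} e^(−μ) μ^j/j! ≈ 0.0765.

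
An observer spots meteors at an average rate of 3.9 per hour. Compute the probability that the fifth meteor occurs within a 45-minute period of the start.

Over the interval, μ = 3.9 × 0.75 = 2.925 (a 45-minute period = 0.75 hours).
The fifth arrival falls in the interval iff at least 5 events occur there: P(S_5 ≤ t) = P(N ≥ 5) = 1 − P(N ≤ 4) ≈ 0.1723.

0.1723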